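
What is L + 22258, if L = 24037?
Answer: 46295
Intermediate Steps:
L + 22258 = 24037 + 22258 = 46295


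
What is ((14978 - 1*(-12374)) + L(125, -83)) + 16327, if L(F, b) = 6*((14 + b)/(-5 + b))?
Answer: 1922083/44 ≈ 43684.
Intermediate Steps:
L(F, b) = 6*(14 + b)/(-5 + b) (L(F, b) = 6*((14 + b)/(-5 + b)) = 6*(14 + b)/(-5 + b))
((14978 - 1*(-12374)) + L(125, -83)) + 16327 = ((14978 - 1*(-12374)) + 6*(14 - 83)/(-5 - 83)) + 16327 = ((14978 + 12374) + 6*(-69)/(-88)) + 16327 = (27352 + 6*(-1/88)*(-69)) + 16327 = (27352 + 207/44) + 16327 = 1203695/44 + 16327 = 1922083/44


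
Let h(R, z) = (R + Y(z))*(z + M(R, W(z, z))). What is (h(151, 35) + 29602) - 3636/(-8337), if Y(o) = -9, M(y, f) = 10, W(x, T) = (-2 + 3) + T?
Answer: 100022980/2779 ≈ 35992.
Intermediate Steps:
W(x, T) = 1 + T
h(R, z) = (-9 + R)*(10 + z) (h(R, z) = (R - 9)*(z + 10) = (-9 + R)*(10 + z))
(h(151, 35) + 29602) - 3636/(-8337) = ((-90 - 9*35 + 10*151 + 151*35) + 29602) - 3636/(-8337) = ((-90 - 315 + 1510 + 5285) + 29602) - 3636*(-1/8337) = (6390 + 29602) + 1212/2779 = 35992 + 1212/2779 = 100022980/2779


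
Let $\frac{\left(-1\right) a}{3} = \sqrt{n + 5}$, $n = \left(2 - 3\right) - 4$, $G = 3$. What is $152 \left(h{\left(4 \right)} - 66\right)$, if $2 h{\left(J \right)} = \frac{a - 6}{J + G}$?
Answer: $- \frac{70680}{7} \approx -10097.0$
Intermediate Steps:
$n = -5$ ($n = -1 - 4 = -5$)
$a = 0$ ($a = - 3 \sqrt{-5 + 5} = - 3 \sqrt{0} = \left(-3\right) 0 = 0$)
$h{\left(J \right)} = - \frac{3}{3 + J}$ ($h{\left(J \right)} = \frac{\left(0 - 6\right) \frac{1}{J + 3}}{2} = \frac{\left(-6\right) \frac{1}{3 + J}}{2} = - \frac{3}{3 + J}$)
$152 \left(h{\left(4 \right)} - 66\right) = 152 \left(- \frac{3}{3 + 4} - 66\right) = 152 \left(- \frac{3}{7} - 66\right) = 152 \left(- \frac{465}{7}\right) = - \frac{70680}{7}$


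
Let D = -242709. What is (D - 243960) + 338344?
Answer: -148325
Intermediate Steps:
(D - 243960) + 338344 = (-242709 - 243960) + 338344 = -486669 + 338344 = -148325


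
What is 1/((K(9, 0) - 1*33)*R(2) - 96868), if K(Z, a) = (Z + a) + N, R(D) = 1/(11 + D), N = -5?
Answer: -13/1259313 ≈ -1.0323e-5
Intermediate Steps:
K(Z, a) = -5 + Z + a (K(Z, a) = (Z + a) - 5 = -5 + Z + a)
1/((K(9, 0) - 1*33)*R(2) - 96868) = 1/(((-5 + 9 + 0) - 1*33)/(11 + 2) - 96868) = 1/((4 - 33)/13 - 96868) = 1/(-29*1/13 - 96868) = 1/(-29/13 - 96868) = 1/(-1259313/13) = -13/1259313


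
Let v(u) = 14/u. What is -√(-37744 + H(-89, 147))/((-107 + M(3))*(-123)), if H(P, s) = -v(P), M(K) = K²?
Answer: -11*I*√2470818/1072806 ≈ -0.016117*I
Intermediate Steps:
H(P, s) = -14/P
-√(-37744 + H(-89, 147))/((-107 + M(3))*(-123)) = -√(-37744 - 14/(-89))/((-107 + 3²)*(-123)) = -√(-37744 - 14*(-1/89))/((-107 + 9)*(-123)) = -√(-37744 + 14/89)/((-98*(-123))) = -√(-3359202/89)/12054 = -11*I*√2470818/89/12054 = -11*I*√2470818/1072806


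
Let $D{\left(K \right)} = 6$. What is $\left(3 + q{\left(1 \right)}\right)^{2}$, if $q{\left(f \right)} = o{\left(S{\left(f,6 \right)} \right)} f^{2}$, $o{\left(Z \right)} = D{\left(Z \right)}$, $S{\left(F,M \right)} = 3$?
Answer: $81$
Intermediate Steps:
$o{\left(Z \right)} = 6$
$q{\left(f \right)} = 6 f^{2}$
$\left(3 + q{\left(1 \right)}\right)^{2} = \left(3 + 6 \cdot 1^{2}\right)^{2} = \left(3 + 6 \cdot 1\right)^{2} = \left(3 + 6\right)^{2} = 9^{2} = 81$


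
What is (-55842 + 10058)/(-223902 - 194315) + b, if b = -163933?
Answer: -68559521677/418217 ≈ -1.6393e+5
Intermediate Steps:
(-55842 + 10058)/(-223902 - 194315) + b = (-55842 + 10058)/(-223902 - 194315) - 163933 = -45784/(-418217) - 163933 = -45784*(-1/418217) - 163933 = 45784/418217 - 163933 = -68559521677/418217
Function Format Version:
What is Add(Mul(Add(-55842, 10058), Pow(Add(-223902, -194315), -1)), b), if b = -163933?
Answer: Rational(-68559521677, 418217) ≈ -1.6393e+5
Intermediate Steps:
Add(Mul(Add(-55842, 10058), Pow(Add(-223902, -194315), -1)), b) = Add(Mul(Add(-55842, 10058), Pow(Add(-223902, -194315), -1)), -163933) = Add(Mul(-45784, Pow(-418217, -1)), -163933) = Add(Mul(-45784, Rational(-1, 418217)), -163933) = Add(Rational(45784, 418217), -163933) = Rational(-68559521677, 418217)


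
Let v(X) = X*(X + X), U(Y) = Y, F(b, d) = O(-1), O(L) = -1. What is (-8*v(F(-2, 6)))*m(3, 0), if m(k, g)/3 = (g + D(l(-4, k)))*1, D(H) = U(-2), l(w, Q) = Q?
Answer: 96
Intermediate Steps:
F(b, d) = -1
D(H) = -2
m(k, g) = -6 + 3*g (m(k, g) = 3*((g - 2)*1) = 3*((-2 + g)*1) = 3*(-2 + g) = -6 + 3*g)
v(X) = 2*X**2 (v(X) = X*(2*X) = 2*X**2)
(-8*v(F(-2, 6)))*m(3, 0) = (-16*(-1)**2)*(-6 + 3*0) = (-16)*(-6 + 0) = -8*2*(-6) = -16*(-6) = 96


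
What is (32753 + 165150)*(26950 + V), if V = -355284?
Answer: -64978283602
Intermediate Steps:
(32753 + 165150)*(26950 + V) = (32753 + 165150)*(26950 - 355284) = 197903*(-328334) = -64978283602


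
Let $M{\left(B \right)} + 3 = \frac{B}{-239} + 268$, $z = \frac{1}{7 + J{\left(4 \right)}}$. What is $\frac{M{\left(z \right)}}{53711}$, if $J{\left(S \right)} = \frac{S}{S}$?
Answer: $\frac{506679}{102695432} \approx 0.0049338$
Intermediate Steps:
$J{\left(S \right)} = 1$
$z = \frac{1}{8}$ ($z = \frac{1}{7 + 1} = \frac{1}{8} \approx 0.125$)
$M{\left(B \right)} = 265 - \frac{B}{239}$ ($M{\left(B \right)} = -3 + \left(\frac{B}{-239} + 268\right) = -3 - \left(-268 + \frac{B}{239}\right) = 265 - \frac{B}{239}$)
$\frac{M{\left(z \right)}}{53711} = \frac{265 - \frac{1}{1912}}{53711} = \left(265 - \frac{1}{1912}\right) \frac{1}{53711} = \frac{506679}{1912} \cdot \frac{1}{53711} = \frac{506679}{102695432}$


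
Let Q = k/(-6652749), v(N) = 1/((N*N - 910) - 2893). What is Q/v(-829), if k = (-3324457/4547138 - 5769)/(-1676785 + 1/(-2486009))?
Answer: -22287714298938470356709/63050618942769881398598946 ≈ -0.00035349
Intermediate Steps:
v(N) = 1/(-3803 + N²) (v(N) = 1/((N² - 910) - 2893) = 1/((-910 + N²) - 2893) = 1/(-3803 + N²))
k = 65222344379266211/18954756580406049108 (k = (-3324457*1/4547138 - 5769)/(-1676785 - 1/2486009) = (-3324457/4547138 - 5769)/(-4168502601066/2486009) = -26235763579/4547138*(-2486009/4168502601066) = 65222344379266211/18954756580406049108 ≈ 0.0034410)
Q = -65222344379266211/126101237885539762797197892 (Q = (65222344379266211/18954756580406049108)/(-6652749) = (65222344379266211/18954756580406049108)*(-1/6652749) = -65222344379266211/126101237885539762797197892 ≈ -5.1722e-10)
Q/v(-829) = -65222344379266211/(126101237885539762797197892*(1/(-3803 + (-829)²))) = -65222344379266211/(126101237885539762797197892*(1/(-3803 + 687241))) = -65222344379266211/(126101237885539762797197892*(1/683438)) = -65222344379266211/(126101237885539762797197892*1/683438) = -65222344379266211/126101237885539762797197892*683438 = -22287714298938470356709/63050618942769881398598946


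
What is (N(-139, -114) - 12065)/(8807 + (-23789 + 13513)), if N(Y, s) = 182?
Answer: 11883/1469 ≈ 8.0892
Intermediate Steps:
(N(-139, -114) - 12065)/(8807 + (-23789 + 13513)) = (182 - 12065)/(8807 + (-23789 + 13513)) = -11883/(8807 - 10276) = -11883/(-1469) = -11883*(-1/1469) = 11883/1469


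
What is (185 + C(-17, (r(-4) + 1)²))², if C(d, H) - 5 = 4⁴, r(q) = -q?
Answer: 198916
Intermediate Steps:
C(d, H) = 261 (C(d, H) = 5 + 4⁴ = 5 + 256 = 261)
(185 + C(-17, (r(-4) + 1)²))² = (185 + 261)² = 446² = 198916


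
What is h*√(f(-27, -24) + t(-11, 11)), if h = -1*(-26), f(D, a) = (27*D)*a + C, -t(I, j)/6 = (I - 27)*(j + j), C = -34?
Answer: 26*√22478 ≈ 3898.1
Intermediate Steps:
t(I, j) = -12*j*(-27 + I) (t(I, j) = -6*(I - 27)*(j + j) = -6*(-27 + I)*2*j = -12*j*(-27 + I))
f(D, a) = -34 + 27*D*a (f(D, a) = (27*D)*a - 34 = 27*D*a - 34 = -34 + 27*D*a)
h = 26
h*√(f(-27, -24) + t(-11, 11)) = 26*√((-34 + 27*(-27)*(-24)) + 12*11*(27 - 1*(-11))) = 26*√((-34 + 17496) + 12*11*(27 + 11)) = 26*√(17462 + 12*11*38) = 26*√(17462 + 5016) = 26*√22478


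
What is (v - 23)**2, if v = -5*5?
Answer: 2304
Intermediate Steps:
v = -25
(v - 23)**2 = (-25 - 23)**2 = (-48)**2 = 2304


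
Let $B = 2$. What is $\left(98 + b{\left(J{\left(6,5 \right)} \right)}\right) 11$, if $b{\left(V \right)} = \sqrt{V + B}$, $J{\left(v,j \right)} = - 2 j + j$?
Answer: $1078 + 11 i \sqrt{3} \approx 1078.0 + 19.053 i$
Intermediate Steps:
$J{\left(v,j \right)} = - j$
$b{\left(V \right)} = \sqrt{2 + V}$ ($b{\left(V \right)} = \sqrt{V + 2} = \sqrt{2 + V}$)
$\left(98 + b{\left(J{\left(6,5 \right)} \right)}\right) 11 = \left(98 + \sqrt{2 - 5}\right) 11 = \left(98 + \sqrt{-3}\right) 11 = \left(98 + i \sqrt{3}\right) 11 = 1078 + 11 i \sqrt{3}$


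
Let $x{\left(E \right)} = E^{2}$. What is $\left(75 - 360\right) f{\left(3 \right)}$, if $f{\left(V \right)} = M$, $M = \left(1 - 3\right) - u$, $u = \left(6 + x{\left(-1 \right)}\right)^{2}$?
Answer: $14535$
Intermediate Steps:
$u = 49$ ($u = \left(6 + \left(-1\right)^{2}\right)^{2} = \left(6 + 1\right)^{2} = 7^{2} = 49$)
$M = -51$ ($M = \left(1 - 3\right) - 49 = -2 - 49 = -51$)
$f{\left(V \right)} = -51$
$\left(75 - 360\right) f{\left(3 \right)} = \left(75 - 360\right) \left(-51\right) = \left(-285\right) \left(-51\right) = 14535$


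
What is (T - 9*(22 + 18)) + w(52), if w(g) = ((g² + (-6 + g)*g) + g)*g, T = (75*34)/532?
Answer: 71112651/266 ≈ 2.6734e+5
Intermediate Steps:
T = 1275/266 (T = 2550*(1/532) = 1275/266 ≈ 4.7932)
w(g) = g*(g + g² + g*(-6 + g)) (w(g) = ((g² + g*(-6 + g)) + g)*g = (g + g² + g*(-6 + g))*g = g*(g + g² + g*(-6 + g)))
(T - 9*(22 + 18)) + w(52) = (1275/266 - 9*(22 + 18)) + 52²*(-5 + 2*52) = (1275/266 - 9*40) + 2704*(-5 + 104) = (1275/266 - 360) + 2704*99 = -94485/266 + 267696 = 71112651/266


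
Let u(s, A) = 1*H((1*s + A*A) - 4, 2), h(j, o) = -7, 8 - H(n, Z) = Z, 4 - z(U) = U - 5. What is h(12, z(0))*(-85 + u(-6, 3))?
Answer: 553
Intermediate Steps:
z(U) = 9 - U (z(U) = 4 - (U - 5) = 4 - (-5 + U) = 4 + (5 - U) = 9 - U)
H(n, Z) = 8 - Z
u(s, A) = 6 (u(s, A) = 1*(8 - 1*2) = 1*(8 - 2) = 1*6 = 6)
h(12, z(0))*(-85 + u(-6, 3)) = -7*(-85 + 6) = -7*(-79) = 553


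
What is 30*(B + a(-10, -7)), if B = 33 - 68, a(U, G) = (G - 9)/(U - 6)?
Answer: -1020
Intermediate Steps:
a(U, G) = (-9 + G)/(-6 + U)
B = -35
30*(B + a(-10, -7)) = 30*(-35 + (-9 - 7)/(-6 - 10)) = 30*(-35 - 16/(-16)) = 30*(-35 - 1/16*(-16)) = 30*(-35 + 1) = 30*(-34) = -1020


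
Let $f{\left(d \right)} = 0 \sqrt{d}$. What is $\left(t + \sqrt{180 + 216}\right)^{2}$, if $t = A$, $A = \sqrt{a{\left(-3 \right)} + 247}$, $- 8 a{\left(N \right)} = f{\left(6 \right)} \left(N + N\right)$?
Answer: $643 + 12 \sqrt{2717} \approx 1268.5$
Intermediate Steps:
$f{\left(d \right)} = 0$
$a{\left(N \right)} = 0$ ($a{\left(N \right)} = - \frac{0 \left(N + N\right)}{8} = - \frac{0 \cdot 2 N}{8} = \left(- \frac{1}{8}\right) 0 = 0$)
$A = \sqrt{247}$ ($A = \sqrt{0 + 247} = \sqrt{247} \approx 15.716$)
$t = \sqrt{247} \approx 15.716$
$\left(t + \sqrt{180 + 216}\right)^{2} = \left(\sqrt{247} + \sqrt{180 + 216}\right)^{2} = \left(\sqrt{247} + \sqrt{396}\right)^{2} = \left(\sqrt{247} + 6 \sqrt{11}\right)^{2}$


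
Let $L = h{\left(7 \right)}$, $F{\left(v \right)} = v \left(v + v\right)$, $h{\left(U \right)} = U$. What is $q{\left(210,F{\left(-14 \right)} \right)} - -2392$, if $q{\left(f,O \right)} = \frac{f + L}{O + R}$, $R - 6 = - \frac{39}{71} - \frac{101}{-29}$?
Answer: $\frac{1975095427}{825522} \approx 2392.5$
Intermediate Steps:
$F{\left(v \right)} = 2 v^{2}$ ($F{\left(v \right)} = v 2 v = 2 v^{2}$)
$L = 7$
$R = \frac{18394}{2059}$ ($R = 6 - \left(- \frac{101}{29} + \frac{39}{71}\right) = 6 - - \frac{6040}{2059} = 6 + \left(- \frac{39}{71} + \frac{101}{29}\right) = 6 + \frac{6040}{2059} = \frac{18394}{2059} \approx 8.9335$)
$q{\left(f,O \right)} = \frac{7 + f}{\frac{18394}{2059} + O}$ ($q{\left(f,O \right)} = \frac{f + 7}{O + \frac{18394}{2059}} = \frac{7 + f}{\frac{18394}{2059} + O}$)
$q{\left(210,F{\left(-14 \right)} \right)} - -2392 = \frac{2059 \left(7 + 210\right)}{18394 + 2059 \cdot 2 \left(-14\right)^{2}} - -2392 = 2059 \frac{1}{18394 + 2059 \cdot 2 \cdot 196} \cdot 217 + 2392 = 2059 \frac{1}{18394 + 2059 \cdot 392} \cdot 217 + 2392 = 2059 \frac{1}{18394 + 807128} \cdot 217 + 2392 = 2059 \cdot \frac{1}{825522} \cdot 217 + 2392 = \frac{446803}{825522} + 2392 = \frac{1975095427}{825522}$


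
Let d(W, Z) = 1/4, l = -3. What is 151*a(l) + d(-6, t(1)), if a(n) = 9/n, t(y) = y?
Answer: -1811/4 ≈ -452.75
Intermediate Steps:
d(W, Z) = ¼ (d(W, Z) = 1*(¼) = ¼)
151*a(l) + d(-6, t(1)) = 151*(9/(-3)) + ¼ = 151*(9*(-⅓)) + ¼ = 151*(-3) + ¼ = -453 + ¼ = -1811/4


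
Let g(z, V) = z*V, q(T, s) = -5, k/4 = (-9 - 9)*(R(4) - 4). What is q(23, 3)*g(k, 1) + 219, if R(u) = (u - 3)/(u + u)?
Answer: -1176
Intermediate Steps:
R(u) = (-3 + u)/(2*u) (R(u) = (-3 + u)/((2*u)) = (-3 + u)*(1/(2*u)) = (-3 + u)/(2*u))
k = 279 (k = 4*((-9 - 9)*((½)*(-3 + 4)/4 - 4)) = 4*(-18*((½)*(¼)*1 - 4)) = 4*(-18*(⅛ - 4)) = 4*(-18*(-31/8)) = 4*(279/4) = 279)
g(z, V) = V*z
q(23, 3)*g(k, 1) + 219 = -5*279 + 219 = -1395 + 219 = -1176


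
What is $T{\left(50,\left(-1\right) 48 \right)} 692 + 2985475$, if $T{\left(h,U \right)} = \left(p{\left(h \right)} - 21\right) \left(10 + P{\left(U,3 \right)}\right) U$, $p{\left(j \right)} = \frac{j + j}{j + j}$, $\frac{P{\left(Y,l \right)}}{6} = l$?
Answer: $21586435$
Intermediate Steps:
$P{\left(Y,l \right)} = 6 l$
$p{\left(j \right)} = 1$ ($p{\left(j \right)} = \frac{2 j}{2 j} = 2 j \frac{1}{2 j} = 1$)
$T{\left(h,U \right)} = - 560 U$ ($T{\left(h,U \right)} = \left(1 - 21\right) \left(10 + 6 \cdot 3\right) U = - 20 \left(10 + 18\right) U = \left(-20\right) 28 U = - 560 U$)
$T{\left(50,\left(-1\right) 48 \right)} 692 + 2985475 = - 560 \left(\left(-1\right) 48\right) 692 + 2985475 = \left(-560\right) \left(-48\right) 692 + 2985475 = 26880 \cdot 692 + 2985475 = 18600960 + 2985475 = 21586435$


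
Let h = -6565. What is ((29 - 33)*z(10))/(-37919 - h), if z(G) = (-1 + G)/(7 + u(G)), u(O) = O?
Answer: 18/266509 ≈ 6.7540e-5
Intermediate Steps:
z(G) = (-1 + G)/(7 + G)
((29 - 33)*z(10))/(-37919 - h) = ((29 - 33)*((-1 + 10)/(7 + 10)))/(-37919 - 1*(-6565)) = (-4*9/17)/(-37919 + 6565) = -4*9/17/(-31354) = -4*9/17*(-1/31354) = -36/17*(-1/31354) = 18/266509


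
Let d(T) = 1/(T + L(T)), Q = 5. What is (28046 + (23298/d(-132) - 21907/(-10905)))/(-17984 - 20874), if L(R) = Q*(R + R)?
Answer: 368596066343/423746490 ≈ 869.85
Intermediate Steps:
L(R) = 10*R (L(R) = 5*(R + R) = 5*(2*R) = 10*R)
d(T) = 1/(11*T) (d(T) = 1/(T + 10*T) = 1/(11*T))
(28046 + (23298/d(-132) - 21907/(-10905)))/(-17984 - 20874) = (28046 + (23298/(((1/11)/(-132))) - 21907/(-10905)))/(-17984 - 20874) = (28046 + (23298/(((1/11)*(-1/132))) - 21907*(-1/10905)))/(-38858) = (28046 + (23298/(-1/1452) + 21907/10905))*(-1/38858) = (28046 + (23298*(-1452) + 21907/10905))*(-1/38858) = (28046 + (-33828696 + 21907/10905))*(-1/38858) = (28046 - 368901907973/10905)*(-1/38858) = -368596066343/10905*(-1/38858) = 368596066343/423746490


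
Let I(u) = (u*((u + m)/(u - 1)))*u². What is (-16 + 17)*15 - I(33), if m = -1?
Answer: -35922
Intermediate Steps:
I(u) = u³ (I(u) = (u*((u - 1)/(u - 1)))*u² = (u*((-1 + u)/(-1 + u)))*u² = (u*1)*u² = u*u² = u³)
(-16 + 17)*15 - I(33) = (-16 + 17)*15 - 1*33³ = 1*15 - 1*35937 = 15 - 35937 = -35922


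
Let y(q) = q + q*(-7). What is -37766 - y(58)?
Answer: -37418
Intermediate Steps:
y(q) = -6*q (y(q) = q - 7*q = -6*q)
-37766 - y(58) = -37766 - (-6)*58 = -37766 - 1*(-348) = -37766 + 348 = -37418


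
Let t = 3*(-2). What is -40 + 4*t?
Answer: -64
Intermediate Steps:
t = -6
-40 + 4*t = -40 + 4*(-6) = -40 - 24 = -64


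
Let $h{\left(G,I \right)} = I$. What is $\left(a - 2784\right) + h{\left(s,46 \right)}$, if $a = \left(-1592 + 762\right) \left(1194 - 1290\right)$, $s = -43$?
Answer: $76942$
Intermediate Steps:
$a = 79680$ ($a = \left(-830\right) \left(-96\right) = 79680$)
$\left(a - 2784\right) + h{\left(s,46 \right)} = \left(79680 - 2784\right) + 46 = 76896 + 46 = 76942$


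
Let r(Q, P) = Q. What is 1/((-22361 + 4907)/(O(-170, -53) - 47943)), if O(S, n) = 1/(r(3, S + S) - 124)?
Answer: 2900552/1055967 ≈ 2.7468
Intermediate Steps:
O(S, n) = -1/121 (O(S, n) = 1/(3 - 124) = 1/(-121) = -1/121)
1/((-22361 + 4907)/(O(-170, -53) - 47943)) = 1/((-22361 + 4907)/(-1/121 - 47943)) = 1/(-17454/(-5801104/121)) = 1/(-17454*(-121/5801104)) = 1/(1055967/2900552) = 2900552/1055967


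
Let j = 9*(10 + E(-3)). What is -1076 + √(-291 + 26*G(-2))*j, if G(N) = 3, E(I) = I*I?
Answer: -1076 + 171*I*√213 ≈ -1076.0 + 2495.7*I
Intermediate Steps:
E(I) = I²
j = 171 (j = 9*(10 + (-3)²) = 9*(10 + 9) = 9*19 = 171)
-1076 + √(-291 + 26*G(-2))*j = -1076 + √(-291 + 26*3)*171 = -1076 + √(-291 + 78)*171 = -1076 + √(-213)*171 = -1076 + (I*√213)*171 = -1076 + 171*I*√213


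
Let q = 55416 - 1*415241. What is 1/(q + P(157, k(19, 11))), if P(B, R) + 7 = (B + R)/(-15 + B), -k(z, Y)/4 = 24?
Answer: -142/51096083 ≈ -2.7791e-6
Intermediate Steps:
k(z, Y) = -96 (k(z, Y) = -4*24 = -96)
P(B, R) = -7 + (B + R)/(-15 + B)
q = -359825 (q = 55416 - 415241 = -359825)
1/(q + P(157, k(19, 11))) = 1/(-359825 + (105 - 96 - 6*157)/(-15 + 157)) = 1/(-359825 + (105 - 96 - 942)/142) = 1/(-359825 + (1/142)*(-933)) = 1/(-359825 - 933/142) = 1/(-51096083/142) = -142/51096083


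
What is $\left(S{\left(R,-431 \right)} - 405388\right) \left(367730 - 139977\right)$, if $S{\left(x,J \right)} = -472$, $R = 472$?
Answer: $-92435832580$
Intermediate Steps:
$\left(S{\left(R,-431 \right)} - 405388\right) \left(367730 - 139977\right) = \left(-472 - 405388\right) \left(367730 - 139977\right) = \left(-405860\right) 227753 = -92435832580$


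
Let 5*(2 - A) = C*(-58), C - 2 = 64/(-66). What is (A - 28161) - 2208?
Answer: -5008583/165 ≈ -30355.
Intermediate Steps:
C = 34/33 (C = 2 + 64/(-66) = 2 + 64*(-1/66) = 2 - 32/33 = 34/33 ≈ 1.0303)
A = 2302/165 (A = 2 - 34*(-58)/165 = 2 - ⅕*(-1972/33) = 2 + 1972/165 = 2302/165 ≈ 13.952)
(A - 28161) - 2208 = (2302/165 - 28161) - 2208 = -4644263/165 - 2208 = -5008583/165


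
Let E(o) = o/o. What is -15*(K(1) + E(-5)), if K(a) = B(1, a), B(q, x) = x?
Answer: -30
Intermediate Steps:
K(a) = a
E(o) = 1
-15*(K(1) + E(-5)) = -15*(1 + 1) = -15*2 = -30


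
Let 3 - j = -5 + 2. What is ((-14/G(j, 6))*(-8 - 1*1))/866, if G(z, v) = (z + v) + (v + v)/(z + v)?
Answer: 63/5629 ≈ 0.011192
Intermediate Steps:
j = 6 (j = 3 - (-5 + 2) = 3 - 1*(-3) = 3 + 3 = 6)
G(z, v) = v + z + 2*v/(v + z) (G(z, v) = (v + z) + (2*v)/(v + z) = (v + z) + 2*v/(v + z) = v + z + 2*v/(v + z))
((-14/G(j, 6))*(-8 - 1*1))/866 = ((-14*(6 + 6)/(6² + 6² + 2*6 + 2*6*6))*(-8 - 1*1))/866 = ((-14*12/(36 + 36 + 12 + 72))*(-8 - 1))*(1/866) = (-14/((1/12)*156)*(-9))*(1/866) = (-14/13*(-9))*(1/866) = (-14*1/13*(-9))*(1/866) = -14/13*(-9)*(1/866) = (126/13)*(1/866) = 63/5629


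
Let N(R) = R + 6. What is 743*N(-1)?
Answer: 3715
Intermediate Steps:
N(R) = 6 + R
743*N(-1) = 743*(6 - 1) = 743*5 = 3715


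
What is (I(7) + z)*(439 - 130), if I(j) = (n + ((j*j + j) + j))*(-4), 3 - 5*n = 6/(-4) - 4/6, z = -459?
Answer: -1104881/5 ≈ -2.2098e+5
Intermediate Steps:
n = 31/30 (n = ⅗ - (6/(-4) - 4/6)/5 = ⅗ - (6*(-¼) - 4*⅙)/5 = ⅗ - (-3/2 - ⅔)/5 = ⅗ - ⅕*(-13/6) = ⅗ + 13/30 = 31/30 ≈ 1.0333)
I(j) = -62/15 - 8*j - 4*j² (I(j) = (31/30 + ((j*j + j) + j))*(-4) = (31/30 + ((j² + j) + j))*(-4) = (31/30 + ((j + j²) + j))*(-4) = (31/30 + (j² + 2*j))*(-4) = (31/30 + j² + 2*j)*(-4) = -62/15 - 8*j - 4*j²)
(I(7) + z)*(439 - 130) = ((-62/15 - 8*7 - 4*7²) - 459)*(439 - 130) = ((-62/15 - 56 - 4*49) - 459)*309 = ((-62/15 - 56 - 196) - 459)*309 = (-3842/15 - 459)*309 = -10727/15*309 = -1104881/5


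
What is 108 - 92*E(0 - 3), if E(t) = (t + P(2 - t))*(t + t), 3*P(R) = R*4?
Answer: 2132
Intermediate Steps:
P(R) = 4*R/3 (P(R) = (R*4)/3 = (4*R)/3 = 4*R/3)
E(t) = 2*t*(8/3 - t/3) (E(t) = (t + 4*(2 - t)/3)*(t + t) = (t + (8/3 - 4*t/3))*(2*t) = (8/3 - t/3)*(2*t) = 2*t*(8/3 - t/3))
108 - 92*E(0 - 3) = 108 - 184*(0 - 3)*(8 - (0 - 3))/3 = 108 - 184*(-3)*(8 - 1*(-3))/3 = 108 - 184*(-3)*(8 + 3)/3 = 108 - 184*(-3)*11/3 = 108 - 92*(-22) = 108 + 2024 = 2132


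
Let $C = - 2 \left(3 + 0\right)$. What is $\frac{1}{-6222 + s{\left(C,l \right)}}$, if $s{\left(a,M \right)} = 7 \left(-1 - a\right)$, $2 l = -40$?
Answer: $- \frac{1}{6187} \approx -0.00016163$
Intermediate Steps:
$l = -20$ ($l = \frac{1}{2} \left(-40\right) = -20$)
$C = -6$ ($C = \left(-2\right) 3 = -6$)
$s{\left(a,M \right)} = -7 - 7 a$
$\frac{1}{-6222 + s{\left(C,l \right)}} = \frac{1}{-6222 - -35} = \frac{1}{-6222 + \left(-7 + 42\right)} = \frac{1}{-6222 + 35} = \frac{1}{-6187} = - \frac{1}{6187}$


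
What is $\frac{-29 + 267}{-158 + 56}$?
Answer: $- \frac{7}{3} \approx -2.3333$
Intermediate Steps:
$\frac{-29 + 267}{-158 + 56} = \frac{238}{-102} = 238 \left(- \frac{1}{102}\right) = - \frac{7}{3}$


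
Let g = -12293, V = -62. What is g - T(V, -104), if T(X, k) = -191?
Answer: -12102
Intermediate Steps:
g - T(V, -104) = -12293 - 1*(-191) = -12293 + 191 = -12102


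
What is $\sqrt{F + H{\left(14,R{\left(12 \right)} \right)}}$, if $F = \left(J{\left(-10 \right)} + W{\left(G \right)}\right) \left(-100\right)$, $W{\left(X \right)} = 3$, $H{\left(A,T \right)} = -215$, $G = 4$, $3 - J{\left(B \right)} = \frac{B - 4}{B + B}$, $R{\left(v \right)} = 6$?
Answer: $i \sqrt{745} \approx 27.295 i$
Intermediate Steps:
$J{\left(B \right)} = 3 - \frac{-4 + B}{2 B}$ ($J{\left(B \right)} = 3 - \frac{B - 4}{B + B} = 3 - \frac{-4 + B}{2 B}$)
$F = -530$ ($F = \left(\left(\frac{5}{2} + \frac{2}{-10}\right) + 3\right) \left(-100\right) = \left(\left(\frac{5}{2} + 2 \left(- \frac{1}{10}\right)\right) + 3\right) \left(-100\right) = \left(\left(\frac{5}{2} - \frac{1}{5}\right) + 3\right) \left(-100\right) = \left(\frac{23}{10} + 3\right) \left(-100\right) = \frac{53}{10} \left(-100\right) = -530$)
$\sqrt{F + H{\left(14,R{\left(12 \right)} \right)}} = \sqrt{-530 - 215} = \sqrt{-745} = i \sqrt{745}$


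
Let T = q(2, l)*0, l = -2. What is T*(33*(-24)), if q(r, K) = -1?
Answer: 0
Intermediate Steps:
T = 0 (T = -1*0 = 0)
T*(33*(-24)) = 0*(33*(-24)) = 0*(-792) = 0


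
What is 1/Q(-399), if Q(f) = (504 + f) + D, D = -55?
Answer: 1/50 ≈ 0.020000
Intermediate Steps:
Q(f) = 449 + f (Q(f) = (504 + f) - 55 = 449 + f)
1/Q(-399) = 1/(449 - 399) = 1/50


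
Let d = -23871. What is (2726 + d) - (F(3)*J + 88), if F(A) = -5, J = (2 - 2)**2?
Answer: -21233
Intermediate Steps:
J = 0 (J = 0**2 = 0)
(2726 + d) - (F(3)*J + 88) = (2726 - 23871) - (-5*0 + 88) = -21145 - (0 + 88) = -21145 - 1*88 = -21145 - 88 = -21233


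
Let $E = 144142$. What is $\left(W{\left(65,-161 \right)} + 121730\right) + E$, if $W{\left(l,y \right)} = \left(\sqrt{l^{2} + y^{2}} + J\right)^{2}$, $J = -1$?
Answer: $296019 - 2 \sqrt{30146} \approx 2.9567 \cdot 10^{5}$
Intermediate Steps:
$W{\left(l,y \right)} = \left(-1 + \sqrt{l^{2} + y^{2}}\right)^{2}$ ($W{\left(l,y \right)} = \left(\sqrt{l^{2} + y^{2}} - 1\right)^{2} = \left(-1 + \sqrt{l^{2} + y^{2}}\right)^{2}$)
$\left(W{\left(65,-161 \right)} + 121730\right) + E = \left(\left(-1 + \sqrt{65^{2} + \left(-161\right)^{2}}\right)^{2} + 121730\right) + 144142 = \left(\left(-1 + \sqrt{4225 + 25921}\right)^{2} + 121730\right) + 144142 = \left(\left(-1 + \sqrt{30146}\right)^{2} + 121730\right) + 144142 = \left(121730 + \left(-1 + \sqrt{30146}\right)^{2}\right) + 144142 = 265872 + \left(-1 + \sqrt{30146}\right)^{2}$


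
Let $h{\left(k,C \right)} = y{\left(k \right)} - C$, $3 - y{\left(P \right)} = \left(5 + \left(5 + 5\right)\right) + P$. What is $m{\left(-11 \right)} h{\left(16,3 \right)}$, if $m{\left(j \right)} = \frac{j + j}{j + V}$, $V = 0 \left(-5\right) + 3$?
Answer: $- \frac{341}{4} \approx -85.25$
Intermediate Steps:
$V = 3$ ($V = 0 + 3 = 3$)
$y{\left(P \right)} = -12 - P$ ($y{\left(P \right)} = 3 - \left(\left(5 + \left(5 + 5\right)\right) + P\right) = 3 - \left(\left(5 + 10\right) + P\right) = 3 - \left(15 + P\right) = -12 - P$)
$h{\left(k,C \right)} = -12 - C - k$ ($h{\left(k,C \right)} = \left(-12 - k\right) - C = -12 - C - k$)
$m{\left(j \right)} = \frac{2 j}{3 + j}$ ($m{\left(j \right)} = \frac{j + j}{j + 3} = \frac{2 j}{3 + j}$)
$m{\left(-11 \right)} h{\left(16,3 \right)} = 2 \left(-11\right) \frac{1}{3 - 11} \left(-12 - 3 - 16\right) = 2 \left(-11\right) \frac{1}{-8} \left(-12 - 3 - 16\right) = 2 \left(-11\right) \left(- \frac{1}{8}\right) \left(-31\right) = \frac{11}{4} \left(-31\right) = - \frac{341}{4}$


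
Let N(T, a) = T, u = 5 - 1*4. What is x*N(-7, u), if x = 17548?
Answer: -122836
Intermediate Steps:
u = 1 (u = 5 - 4 = 1)
x*N(-7, u) = 17548*(-7) = -122836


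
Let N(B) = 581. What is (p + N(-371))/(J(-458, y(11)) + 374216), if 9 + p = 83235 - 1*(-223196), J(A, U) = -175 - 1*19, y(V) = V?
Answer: 307003/374022 ≈ 0.82082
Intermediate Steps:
J(A, U) = -194 (J(A, U) = -175 - 19 = -194)
p = 306422 (p = -9 + (83235 - 1*(-223196)) = -9 + (83235 + 223196) = -9 + 306431 = 306422)
(p + N(-371))/(J(-458, y(11)) + 374216) = (306422 + 581)/(-194 + 374216) = 307003/374022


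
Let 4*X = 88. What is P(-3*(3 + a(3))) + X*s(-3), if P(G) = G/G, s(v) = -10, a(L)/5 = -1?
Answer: -219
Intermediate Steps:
a(L) = -5 (a(L) = 5*(-1) = -5)
X = 22 (X = (1/4)*88 = 22)
P(G) = 1
P(-3*(3 + a(3))) + X*s(-3) = 1 + 22*(-10) = 1 - 220 = -219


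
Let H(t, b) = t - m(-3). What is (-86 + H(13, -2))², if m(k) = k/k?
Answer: 5476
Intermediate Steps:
m(k) = 1
H(t, b) = -1 + t (H(t, b) = t - 1*1 = t - 1 = -1 + t)
(-86 + H(13, -2))² = (-86 + (-1 + 13))² = (-86 + 12)² = (-74)² = 5476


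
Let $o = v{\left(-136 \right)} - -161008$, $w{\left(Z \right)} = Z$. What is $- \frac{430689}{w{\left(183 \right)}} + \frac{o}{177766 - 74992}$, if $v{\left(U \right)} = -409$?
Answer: $- \frac{4914915741}{2089738} \approx -2351.9$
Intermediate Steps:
$o = 160599$ ($o = -409 - -161008 = -409 + 161008 = 160599$)
$- \frac{430689}{w{\left(183 \right)}} + \frac{o}{177766 - 74992} = - \frac{430689}{183} + \frac{160599}{177766 - 74992} = \left(-430689\right) \frac{1}{183} + \frac{160599}{102774} = - \frac{143563}{61} + 160599 \cdot \frac{1}{102774} = - \frac{143563}{61} + \frac{53533}{34258} = - \frac{4914915741}{2089738}$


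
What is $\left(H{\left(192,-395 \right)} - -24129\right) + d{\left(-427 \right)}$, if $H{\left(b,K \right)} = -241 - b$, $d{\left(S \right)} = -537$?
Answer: $23159$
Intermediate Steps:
$\left(H{\left(192,-395 \right)} - -24129\right) + d{\left(-427 \right)} = \left(\left(-241 - 192\right) - -24129\right) - 537 = \left(\left(-241 - 192\right) + 24129\right) - 537 = \left(-433 + 24129\right) - 537 = 23696 - 537 = 23159$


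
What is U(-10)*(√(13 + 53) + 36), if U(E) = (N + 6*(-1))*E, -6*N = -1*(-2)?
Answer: 2280 + 190*√66/3 ≈ 2794.5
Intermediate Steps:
N = -⅓ (N = -(-1)*(-2)/6 = -⅙*2 = -⅓ ≈ -0.33333)
U(E) = -19*E/3 (U(E) = (-⅓ + 6*(-1))*E = (-⅓ - 6)*E = -19*E/3)
U(-10)*(√(13 + 53) + 36) = (-19/3*(-10))*(√(13 + 53) + 36) = 190*(√66 + 36)/3 = 190*(36 + √66)/3 = 2280 + 190*√66/3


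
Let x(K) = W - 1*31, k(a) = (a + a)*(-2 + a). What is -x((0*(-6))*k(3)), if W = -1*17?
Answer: 48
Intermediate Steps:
W = -17
k(a) = 2*a*(-2 + a) (k(a) = (2*a)*(-2 + a) = 2*a*(-2 + a))
x(K) = -48 (x(K) = -17 - 1*31 = -17 - 31 = -48)
-x((0*(-6))*k(3)) = -1*(-48) = 48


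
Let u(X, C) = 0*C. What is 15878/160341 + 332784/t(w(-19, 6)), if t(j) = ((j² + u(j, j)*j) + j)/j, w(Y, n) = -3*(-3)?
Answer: 26679539062/801705 ≈ 33279.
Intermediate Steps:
u(X, C) = 0
w(Y, n) = 9
t(j) = (j + j²)/j (t(j) = ((j² + 0*j) + j)/j = ((j² + 0) + j)/j = (j² + j)/j = (j + j²)/j)
15878/160341 + 332784/t(w(-19, 6)) = 15878/160341 + 332784/(1 + 9) = 15878*(1/160341) + 332784/10 = 15878/160341 + 332784*(⅒) = 15878/160341 + 166392/5 = 26679539062/801705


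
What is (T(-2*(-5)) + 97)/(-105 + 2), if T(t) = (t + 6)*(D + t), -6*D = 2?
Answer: -755/309 ≈ -2.4434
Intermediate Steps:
D = -⅓ (D = -⅙*2 = -⅓ ≈ -0.33333)
T(t) = (6 + t)*(-⅓ + t) (T(t) = (t + 6)*(-⅓ + t) = (6 + t)*(-⅓ + t))
(T(-2*(-5)) + 97)/(-105 + 2) = ((-2 + (-2*(-5))² + 17*(-2*(-5))/3) + 97)/(-105 + 2) = ((-2 + 10² + (17/3)*10) + 97)/(-103) = -((-2 + 100 + 170/3) + 97)/103 = -(464/3 + 97)/103 = -1/103*755/3 = -755/309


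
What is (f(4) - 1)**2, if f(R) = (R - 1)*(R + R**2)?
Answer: 3481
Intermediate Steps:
f(R) = (-1 + R)*(R + R**2)
(f(4) - 1)**2 = ((4**3 - 1*4) - 1)**2 = ((64 - 4) - 1)**2 = (60 - 1)**2 = 59**2 = 3481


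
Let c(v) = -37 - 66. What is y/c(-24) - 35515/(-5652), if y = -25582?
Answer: 148247509/582156 ≈ 254.65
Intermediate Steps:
c(v) = -103
y/c(-24) - 35515/(-5652) = -25582/(-103) - 35515/(-5652) = -25582*(-1/103) - 35515*(-1/5652) = 25582/103 + 35515/5652 = 148247509/582156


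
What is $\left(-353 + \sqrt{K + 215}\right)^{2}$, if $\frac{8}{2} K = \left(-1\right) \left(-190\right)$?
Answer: $\frac{249743}{2} - 1765 \sqrt{42} \approx 1.1343 \cdot 10^{5}$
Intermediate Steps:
$K = \frac{95}{2}$ ($K = \frac{\left(-1\right) \left(-190\right)}{4} = \frac{1}{4} \cdot 190 = \frac{95}{2} \approx 47.5$)
$\left(-353 + \sqrt{K + 215}\right)^{2} = \left(-353 + \sqrt{\frac{95}{2} + 215}\right)^{2} = \left(-353 + \sqrt{\frac{525}{2}}\right)^{2} = \left(-353 + \frac{5 \sqrt{42}}{2}\right)^{2}$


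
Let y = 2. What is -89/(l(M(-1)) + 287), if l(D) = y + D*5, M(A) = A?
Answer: -89/284 ≈ -0.31338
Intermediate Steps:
l(D) = 2 + 5*D (l(D) = 2 + D*5 = 2 + 5*D)
-89/(l(M(-1)) + 287) = -89/((2 + 5*(-1)) + 287) = -89/((2 - 5) + 287) = -89/(-3 + 287) = -89/284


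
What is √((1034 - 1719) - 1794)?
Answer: I*√2479 ≈ 49.79*I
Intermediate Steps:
√((1034 - 1719) - 1794) = √(-685 - 1794) = √(-2479) = I*√2479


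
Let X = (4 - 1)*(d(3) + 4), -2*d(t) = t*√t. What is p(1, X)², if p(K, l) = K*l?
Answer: 819/4 - 108*√3 ≈ 17.689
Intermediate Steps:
d(t) = -t^(3/2)/2 (d(t) = -t*√t/2 = -t^(3/2)/2)
X = 12 - 9*√3/2 (X = (4 - 1)*(-3*√3/2 + 4) = 3*(-3*√3/2 + 4) = 3*(4 - 3*√3/2) = 12 - 9*√3/2 ≈ 4.2058)
p(1, X)² = (1*(12 - 9*√3/2))² = (12 - 9*√3/2)²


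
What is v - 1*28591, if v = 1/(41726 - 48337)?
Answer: -189015102/6611 ≈ -28591.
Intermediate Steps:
v = -1/6611 (v = 1/(-6611) = -1/6611 ≈ -0.00015126)
v - 1*28591 = -1/6611 - 1*28591 = -1/6611 - 28591 = -189015102/6611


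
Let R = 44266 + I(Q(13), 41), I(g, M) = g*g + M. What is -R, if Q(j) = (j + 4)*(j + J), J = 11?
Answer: -210771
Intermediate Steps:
Q(j) = (4 + j)*(11 + j) (Q(j) = (j + 4)*(j + 11) = (4 + j)*(11 + j))
I(g, M) = M + g² (I(g, M) = g² + M = M + g²)
R = 210771 (R = 44266 + (41 + (44 + 13² + 15*13)²) = 44266 + (41 + (44 + 169 + 195)²) = 44266 + (41 + 408²) = 44266 + (41 + 166464) = 44266 + 166505 = 210771)
-R = -1*210771 = -210771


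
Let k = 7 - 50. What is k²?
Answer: 1849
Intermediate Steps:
k = -43
k² = (-43)² = 1849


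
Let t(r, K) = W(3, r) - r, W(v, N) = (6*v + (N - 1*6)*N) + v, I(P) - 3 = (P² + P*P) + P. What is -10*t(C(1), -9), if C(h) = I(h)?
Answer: -150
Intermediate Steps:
I(P) = 3 + P + 2*P² (I(P) = 3 + ((P² + P*P) + P) = 3 + ((P² + P²) + P) = 3 + (2*P² + P) = 3 + (P + 2*P²) = 3 + P + 2*P²)
W(v, N) = 7*v + N*(-6 + N) (W(v, N) = (6*v + (N - 6)*N) + v = (6*v + (-6 + N)*N) + v = (6*v + N*(-6 + N)) + v = 7*v + N*(-6 + N))
C(h) = 3 + h + 2*h²
t(r, K) = 21 + r² - 7*r (t(r, K) = (r² - 6*r + 7*3) - r = (r² - 6*r + 21) - r = (21 + r² - 6*r) - r = 21 + r² - 7*r)
-10*t(C(1), -9) = -10*(21 + (3 + 1 + 2*1²)² - 7*(3 + 1 + 2*1²)) = -10*(21 + (3 + 1 + 2*1)² - 7*(3 + 1 + 2*1)) = -10*(21 + (3 + 1 + 2)² - 7*(3 + 1 + 2)) = -10*(21 + 6² - 7*6) = -10*(21 + 36 - 42) = -10*15 = -150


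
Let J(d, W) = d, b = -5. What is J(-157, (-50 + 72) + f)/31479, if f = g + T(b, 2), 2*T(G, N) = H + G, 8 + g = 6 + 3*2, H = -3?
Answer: -157/31479 ≈ -0.0049874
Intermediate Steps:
g = 4 (g = -8 + (6 + 3*2) = -8 + (6 + 6) = -8 + 12 = 4)
T(G, N) = -3/2 + G/2 (T(G, N) = (-3 + G)/2 = -3/2 + G/2)
f = 0 (f = 4 + (-3/2 + (½)*(-5)) = 4 + (-3/2 - 5/2) = 4 - 4 = 0)
J(-157, (-50 + 72) + f)/31479 = -157/31479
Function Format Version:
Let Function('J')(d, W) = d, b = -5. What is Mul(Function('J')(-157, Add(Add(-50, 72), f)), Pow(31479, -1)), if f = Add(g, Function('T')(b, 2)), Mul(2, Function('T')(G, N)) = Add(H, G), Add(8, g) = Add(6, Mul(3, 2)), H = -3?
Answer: Rational(-157, 31479) ≈ -0.0049874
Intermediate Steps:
g = 4 (g = Add(-8, Add(6, Mul(3, 2))) = Add(-8, Add(6, 6)) = Add(-8, 12) = 4)
Function('T')(G, N) = Add(Rational(-3, 2), Mul(Rational(1, 2), G)) (Function('T')(G, N) = Mul(Rational(1, 2), Add(-3, G)) = Add(Rational(-3, 2), Mul(Rational(1, 2), G)))
f = 0 (f = Add(4, Add(Rational(-3, 2), Mul(Rational(1, 2), -5))) = Add(4, Add(Rational(-3, 2), Rational(-5, 2))) = Add(4, -4) = 0)
Mul(Function('J')(-157, Add(Add(-50, 72), f)), Pow(31479, -1)) = Mul(-157, Pow(31479, -1)) = Mul(-157, Rational(1, 31479)) = Rational(-157, 31479)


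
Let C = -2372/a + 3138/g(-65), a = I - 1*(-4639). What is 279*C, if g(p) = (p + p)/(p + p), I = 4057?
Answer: 1903175901/2174 ≈ 8.7543e+5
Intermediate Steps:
a = 8696 (a = 4057 - 1*(-4639) = 4057 + 4639 = 8696)
g(p) = 1 (g(p) = (2*p)/((2*p)) = (2*p)*(1/(2*p)) = 1)
C = 6821419/2174 (C = -2372/8696 + 3138/1 = -2372*1/8696 + 3138*1 = -593/2174 + 3138 = 6821419/2174 ≈ 3137.7)
279*C = 279*(6821419/2174) = 1903175901/2174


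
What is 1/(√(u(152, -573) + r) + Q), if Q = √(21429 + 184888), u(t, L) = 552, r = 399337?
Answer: 1/(√206317 + 7*√8161) ≈ 0.00092031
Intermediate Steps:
Q = √206317 ≈ 454.22
1/(√(u(152, -573) + r) + Q) = 1/(√(552 + 399337) + √206317) = 1/(√399889 + √206317) = 1/(7*√8161 + √206317) = 1/(√206317 + 7*√8161)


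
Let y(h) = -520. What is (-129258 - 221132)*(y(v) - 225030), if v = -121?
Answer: 79030464500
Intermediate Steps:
(-129258 - 221132)*(y(v) - 225030) = (-129258 - 221132)*(-520 - 225030) = -350390*(-225550) = 79030464500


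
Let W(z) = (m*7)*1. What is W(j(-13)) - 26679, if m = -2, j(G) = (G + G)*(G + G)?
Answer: -26693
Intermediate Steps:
j(G) = 4*G² (j(G) = (2*G)*(2*G) = 4*G²)
W(z) = -14 (W(z) = -2*7*1 = -14*1 = -14)
W(j(-13)) - 26679 = -14 - 26679 = -26693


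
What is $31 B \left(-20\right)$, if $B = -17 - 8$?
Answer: $15500$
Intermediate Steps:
$B = -25$ ($B = -17 - 8 = -25$)
$31 B \left(-20\right) = 31 \left(-25\right) \left(-20\right) = \left(-775\right) \left(-20\right) = 15500$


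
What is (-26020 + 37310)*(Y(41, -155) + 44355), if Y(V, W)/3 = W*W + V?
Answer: 1315883370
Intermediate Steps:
Y(V, W) = 3*V + 3*W² (Y(V, W) = 3*(W*W + V) = 3*(W² + V) = 3*(V + W²) = 3*V + 3*W²)
(-26020 + 37310)*(Y(41, -155) + 44355) = (-26020 + 37310)*((3*41 + 3*(-155)²) + 44355) = 11290*((123 + 3*24025) + 44355) = 11290*((123 + 72075) + 44355) = 11290*(72198 + 44355) = 11290*116553 = 1315883370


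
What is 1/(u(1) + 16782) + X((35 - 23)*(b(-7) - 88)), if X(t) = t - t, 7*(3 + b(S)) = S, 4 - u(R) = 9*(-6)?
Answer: 1/16840 ≈ 5.9382e-5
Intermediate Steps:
u(R) = 58 (u(R) = 4 - 9*(-6) = 4 - 1*(-54) = 4 + 54 = 58)
b(S) = -3 + S/7
X(t) = 0
1/(u(1) + 16782) + X((35 - 23)*(b(-7) - 88)) = 1/(58 + 16782) + 0 = 1/16840 + 0 = 1/16840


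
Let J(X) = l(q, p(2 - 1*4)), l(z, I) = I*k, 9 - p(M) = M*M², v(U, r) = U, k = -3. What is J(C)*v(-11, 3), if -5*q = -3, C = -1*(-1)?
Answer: 561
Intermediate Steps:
C = 1
p(M) = 9 - M³ (p(M) = 9 - M*M² = 9 - M³)
q = ⅗ (q = -⅕*(-3) = ⅗ ≈ 0.60000)
l(z, I) = -3*I (l(z, I) = I*(-3) = -3*I)
J(X) = -51 (J(X) = -3*(9 - (2 - 1*4)³) = -3*(9 - (2 - 4)³) = -3*(9 - 1*(-2)³) = -3*(9 - 1*(-8)) = -3*(9 + 8) = -3*17 = -51)
J(C)*v(-11, 3) = -51*(-11) = 561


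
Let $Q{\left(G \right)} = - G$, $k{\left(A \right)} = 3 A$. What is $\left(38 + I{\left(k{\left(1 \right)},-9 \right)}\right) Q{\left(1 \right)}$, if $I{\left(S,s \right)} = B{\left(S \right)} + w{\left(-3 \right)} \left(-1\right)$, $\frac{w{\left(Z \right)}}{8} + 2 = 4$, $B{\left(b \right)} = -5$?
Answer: $-17$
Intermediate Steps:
$w{\left(Z \right)} = 16$ ($w{\left(Z \right)} = -16 + 8 \cdot 4 = -16 + 32 = 16$)
$I{\left(S,s \right)} = -21$ ($I{\left(S,s \right)} = -5 + 16 \left(-1\right) = -5 - 16 = -21$)
$\left(38 + I{\left(k{\left(1 \right)},-9 \right)}\right) Q{\left(1 \right)} = \left(38 - 21\right) \left(\left(-1\right) 1\right) = 17 \left(-1\right) = -17$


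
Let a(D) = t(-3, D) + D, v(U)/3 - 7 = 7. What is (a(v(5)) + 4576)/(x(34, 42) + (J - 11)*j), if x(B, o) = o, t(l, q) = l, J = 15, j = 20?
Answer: 4615/122 ≈ 37.828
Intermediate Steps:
v(U) = 42 (v(U) = 21 + 3*7 = 21 + 21 = 42)
a(D) = -3 + D
(a(v(5)) + 4576)/(x(34, 42) + (J - 11)*j) = ((-3 + 42) + 4576)/(42 + (15 - 11)*20) = (39 + 4576)/(42 + 4*20) = 4615/(42 + 80) = 4615/122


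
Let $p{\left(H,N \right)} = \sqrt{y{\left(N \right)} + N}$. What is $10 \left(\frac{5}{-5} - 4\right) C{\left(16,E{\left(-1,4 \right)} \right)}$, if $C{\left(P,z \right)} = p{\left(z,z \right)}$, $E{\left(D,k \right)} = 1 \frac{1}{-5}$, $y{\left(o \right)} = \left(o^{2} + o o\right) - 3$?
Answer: $- 10 i \sqrt{78} \approx - 88.318 i$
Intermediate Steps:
$y{\left(o \right)} = -3 + 2 o^{2}$ ($y{\left(o \right)} = \left(o^{2} + o^{2}\right) - 3 = 2 o^{2} - 3 = -3 + 2 o^{2}$)
$E{\left(D,k \right)} = - \frac{1}{5}$ ($E{\left(D,k \right)} = 1 \left(- \frac{1}{5}\right) = - \frac{1}{5}$)
$p{\left(H,N \right)} = \sqrt{-3 + N + 2 N^{2}}$ ($p{\left(H,N \right)} = \sqrt{\left(-3 + 2 N^{2}\right) + N} = \sqrt{-3 + N + 2 N^{2}}$)
$C{\left(P,z \right)} = \sqrt{-3 + z + 2 z^{2}}$
$10 \left(\frac{5}{-5} - 4\right) C{\left(16,E{\left(-1,4 \right)} \right)} = 10 \left(\frac{5}{-5} - 4\right) \sqrt{-3 - \frac{1}{5} + 2 \left(- \frac{1}{5}\right)^{2}} = 10 \left(5 \left(- \frac{1}{5}\right) - 4\right) \sqrt{-3 - \frac{1}{5} + 2 \cdot \frac{1}{25}} = 10 \left(-1 - 4\right) \sqrt{-3 - \frac{1}{5} + \frac{2}{25}} = 10 \left(-5\right) \sqrt{- \frac{78}{25}} = - 50 \frac{i \sqrt{78}}{5} = - 10 i \sqrt{78}$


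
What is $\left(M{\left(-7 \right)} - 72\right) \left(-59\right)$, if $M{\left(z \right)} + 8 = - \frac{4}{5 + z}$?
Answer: $4602$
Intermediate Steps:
$M{\left(z \right)} = -8 - \frac{4}{5 + z}$
$\left(M{\left(-7 \right)} - 72\right) \left(-59\right) = \left(\frac{4 \left(-11 - -14\right)}{5 - 7} - 72\right) \left(-59\right) = \left(\frac{4 \left(-11 + 14\right)}{-2} - 72\right) \left(-59\right) = \left(4 \left(- \frac{1}{2}\right) 3 - 72\right) \left(-59\right) = \left(-6 - 72\right) \left(-59\right) = \left(-78\right) \left(-59\right) = 4602$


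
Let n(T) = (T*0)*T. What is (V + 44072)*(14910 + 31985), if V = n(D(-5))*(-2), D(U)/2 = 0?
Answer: 2066756440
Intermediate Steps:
D(U) = 0 (D(U) = 2*0 = 0)
n(T) = 0 (n(T) = 0*T = 0)
V = 0 (V = 0*(-2) = 0)
(V + 44072)*(14910 + 31985) = (0 + 44072)*(14910 + 31985) = 44072*46895 = 2066756440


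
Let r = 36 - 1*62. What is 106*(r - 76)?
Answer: -10812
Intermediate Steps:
r = -26 (r = 36 - 62 = -26)
106*(r - 76) = 106*(-26 - 76) = 106*(-102) = -10812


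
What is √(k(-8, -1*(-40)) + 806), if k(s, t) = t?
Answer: 3*√94 ≈ 29.086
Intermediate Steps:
√(k(-8, -1*(-40)) + 806) = √(-1*(-40) + 806) = √(40 + 806) = √846 = 3*√94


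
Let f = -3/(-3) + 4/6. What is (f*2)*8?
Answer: 80/3 ≈ 26.667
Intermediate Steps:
f = 5/3 (f = -3*(-1/3) + 4*(1/6) = 1 + 2/3 = 5/3 ≈ 1.6667)
(f*2)*8 = ((5/3)*2)*8 = (10/3)*8 = 80/3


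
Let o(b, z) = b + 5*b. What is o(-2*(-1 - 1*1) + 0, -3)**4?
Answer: 331776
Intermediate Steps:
o(b, z) = 6*b
o(-2*(-1 - 1*1) + 0, -3)**4 = (6*(-2*(-1 - 1*1) + 0))**4 = (6*(-2*(-1 - 1) + 0))**4 = (6*(-2*(-2) + 0))**4 = (6*(4 + 0))**4 = (6*4)**4 = 24**4 = 331776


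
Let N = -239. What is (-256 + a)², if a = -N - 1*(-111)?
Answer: 8836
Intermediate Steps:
a = 350 (a = -1*(-239) - 1*(-111) = 239 + 111 = 350)
(-256 + a)² = (-256 + 350)² = 94² = 8836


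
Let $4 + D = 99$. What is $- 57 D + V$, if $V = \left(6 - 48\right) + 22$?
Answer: $-5435$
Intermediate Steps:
$D = 95$ ($D = -4 + 99 = 95$)
$V = -20$ ($V = -42 + 22 = -20$)
$- 57 D + V = \left(-57\right) 95 - 20 = -5415 - 20 = -5435$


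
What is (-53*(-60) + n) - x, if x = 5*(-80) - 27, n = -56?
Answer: 3551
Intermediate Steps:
x = -427 (x = -400 - 27 = -427)
(-53*(-60) + n) - x = (-53*(-60) - 56) - 1*(-427) = (3180 - 56) + 427 = 3124 + 427 = 3551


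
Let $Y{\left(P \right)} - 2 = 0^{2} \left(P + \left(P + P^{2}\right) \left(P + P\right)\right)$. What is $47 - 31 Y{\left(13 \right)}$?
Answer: $-15$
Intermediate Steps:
$Y{\left(P \right)} = 2$ ($Y{\left(P \right)} = 2 + 0^{2} \left(P + \left(P + P^{2}\right) \left(P + P\right)\right) = 2 + 0 \left(P + \left(P + P^{2}\right) 2 P\right) = 2 + 0 \left(P + 2 P \left(P + P^{2}\right)\right) = 2 + 0 = 2$)
$47 - 31 Y{\left(13 \right)} = 47 - 62 = -15$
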